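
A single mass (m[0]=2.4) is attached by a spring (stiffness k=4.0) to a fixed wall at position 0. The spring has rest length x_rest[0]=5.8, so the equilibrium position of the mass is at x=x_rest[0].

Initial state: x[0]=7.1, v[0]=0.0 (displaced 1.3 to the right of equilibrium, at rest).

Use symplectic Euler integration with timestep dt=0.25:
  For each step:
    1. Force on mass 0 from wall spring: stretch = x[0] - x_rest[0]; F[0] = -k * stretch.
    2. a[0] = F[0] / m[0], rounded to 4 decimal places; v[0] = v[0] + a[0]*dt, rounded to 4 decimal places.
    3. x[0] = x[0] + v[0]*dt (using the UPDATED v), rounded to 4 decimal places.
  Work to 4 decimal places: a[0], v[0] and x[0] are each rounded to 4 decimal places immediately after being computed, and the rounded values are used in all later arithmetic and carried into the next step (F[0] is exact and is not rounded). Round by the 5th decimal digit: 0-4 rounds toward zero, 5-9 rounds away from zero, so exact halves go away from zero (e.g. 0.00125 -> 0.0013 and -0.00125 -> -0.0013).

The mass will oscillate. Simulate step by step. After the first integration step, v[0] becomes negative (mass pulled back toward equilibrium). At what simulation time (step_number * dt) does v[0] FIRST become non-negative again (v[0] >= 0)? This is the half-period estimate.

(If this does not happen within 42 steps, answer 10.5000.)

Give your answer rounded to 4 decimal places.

Answer: 2.5000

Derivation:
Step 0: x=[7.1000] v=[0.0000]
Step 1: x=[6.9646] v=[-0.5417]
Step 2: x=[6.7079] v=[-1.0270]
Step 3: x=[6.3566] v=[-1.4053]
Step 4: x=[5.9473] v=[-1.6372]
Step 5: x=[5.5227] v=[-1.6986]
Step 6: x=[5.1269] v=[-1.5831]
Step 7: x=[4.8012] v=[-1.3027]
Step 8: x=[4.5796] v=[-0.8865]
Step 9: x=[4.4851] v=[-0.3780]
Step 10: x=[4.5276] v=[0.1699]
First v>=0 after going negative at step 10, time=2.5000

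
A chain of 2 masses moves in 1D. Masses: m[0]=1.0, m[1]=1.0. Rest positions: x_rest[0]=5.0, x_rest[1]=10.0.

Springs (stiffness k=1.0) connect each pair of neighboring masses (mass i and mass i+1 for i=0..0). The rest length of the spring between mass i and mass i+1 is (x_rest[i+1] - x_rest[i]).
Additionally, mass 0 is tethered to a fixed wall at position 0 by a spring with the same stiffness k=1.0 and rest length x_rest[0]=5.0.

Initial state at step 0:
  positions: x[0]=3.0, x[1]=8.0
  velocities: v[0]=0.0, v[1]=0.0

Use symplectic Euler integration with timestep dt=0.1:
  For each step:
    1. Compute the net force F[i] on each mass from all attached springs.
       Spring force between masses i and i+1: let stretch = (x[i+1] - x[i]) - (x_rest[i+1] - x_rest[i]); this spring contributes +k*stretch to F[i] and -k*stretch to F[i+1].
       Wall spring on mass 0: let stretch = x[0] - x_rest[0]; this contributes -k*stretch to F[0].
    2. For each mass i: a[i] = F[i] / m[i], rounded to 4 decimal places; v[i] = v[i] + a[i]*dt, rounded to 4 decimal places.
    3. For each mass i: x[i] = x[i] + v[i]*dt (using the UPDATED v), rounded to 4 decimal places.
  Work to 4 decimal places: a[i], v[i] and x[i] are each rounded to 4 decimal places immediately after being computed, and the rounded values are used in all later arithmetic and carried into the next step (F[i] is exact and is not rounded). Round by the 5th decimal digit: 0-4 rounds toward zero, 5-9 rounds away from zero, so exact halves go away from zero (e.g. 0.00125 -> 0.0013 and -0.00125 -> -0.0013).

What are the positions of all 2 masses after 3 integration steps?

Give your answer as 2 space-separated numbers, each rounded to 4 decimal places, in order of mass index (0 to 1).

Answer: 3.1180 8.0010

Derivation:
Step 0: x=[3.0000 8.0000] v=[0.0000 0.0000]
Step 1: x=[3.0200 8.0000] v=[0.2000 0.0000]
Step 2: x=[3.0596 8.0002] v=[0.3960 0.0020]
Step 3: x=[3.1180 8.0010] v=[0.5841 0.0079]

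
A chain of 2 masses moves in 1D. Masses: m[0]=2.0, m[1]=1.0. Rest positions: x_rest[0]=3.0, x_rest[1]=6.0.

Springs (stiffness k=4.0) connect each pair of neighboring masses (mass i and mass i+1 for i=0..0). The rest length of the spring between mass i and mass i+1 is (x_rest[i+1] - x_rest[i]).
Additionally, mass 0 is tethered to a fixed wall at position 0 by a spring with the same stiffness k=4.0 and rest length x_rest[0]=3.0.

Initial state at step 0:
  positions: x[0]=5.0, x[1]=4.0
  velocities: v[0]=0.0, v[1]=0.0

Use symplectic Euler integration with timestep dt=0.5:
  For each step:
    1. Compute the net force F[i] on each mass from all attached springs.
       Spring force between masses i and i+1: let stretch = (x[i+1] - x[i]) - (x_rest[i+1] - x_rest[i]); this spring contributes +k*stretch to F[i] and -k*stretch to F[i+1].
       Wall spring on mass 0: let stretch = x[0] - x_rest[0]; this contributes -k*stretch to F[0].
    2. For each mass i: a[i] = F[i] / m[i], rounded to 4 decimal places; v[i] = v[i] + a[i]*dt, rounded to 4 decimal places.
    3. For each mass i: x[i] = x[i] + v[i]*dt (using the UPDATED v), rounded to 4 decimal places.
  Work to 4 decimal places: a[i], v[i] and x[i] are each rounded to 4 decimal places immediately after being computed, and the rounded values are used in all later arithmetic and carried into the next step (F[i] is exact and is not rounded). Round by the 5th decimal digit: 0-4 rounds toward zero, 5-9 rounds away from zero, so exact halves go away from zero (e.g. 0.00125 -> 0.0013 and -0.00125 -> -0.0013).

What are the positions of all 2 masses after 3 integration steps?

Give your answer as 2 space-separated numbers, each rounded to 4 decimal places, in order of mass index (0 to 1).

Step 0: x=[5.0000 4.0000] v=[0.0000 0.0000]
Step 1: x=[2.0000 8.0000] v=[-6.0000 8.0000]
Step 2: x=[1.0000 9.0000] v=[-2.0000 2.0000]
Step 3: x=[3.5000 5.0000] v=[5.0000 -8.0000]

Answer: 3.5000 5.0000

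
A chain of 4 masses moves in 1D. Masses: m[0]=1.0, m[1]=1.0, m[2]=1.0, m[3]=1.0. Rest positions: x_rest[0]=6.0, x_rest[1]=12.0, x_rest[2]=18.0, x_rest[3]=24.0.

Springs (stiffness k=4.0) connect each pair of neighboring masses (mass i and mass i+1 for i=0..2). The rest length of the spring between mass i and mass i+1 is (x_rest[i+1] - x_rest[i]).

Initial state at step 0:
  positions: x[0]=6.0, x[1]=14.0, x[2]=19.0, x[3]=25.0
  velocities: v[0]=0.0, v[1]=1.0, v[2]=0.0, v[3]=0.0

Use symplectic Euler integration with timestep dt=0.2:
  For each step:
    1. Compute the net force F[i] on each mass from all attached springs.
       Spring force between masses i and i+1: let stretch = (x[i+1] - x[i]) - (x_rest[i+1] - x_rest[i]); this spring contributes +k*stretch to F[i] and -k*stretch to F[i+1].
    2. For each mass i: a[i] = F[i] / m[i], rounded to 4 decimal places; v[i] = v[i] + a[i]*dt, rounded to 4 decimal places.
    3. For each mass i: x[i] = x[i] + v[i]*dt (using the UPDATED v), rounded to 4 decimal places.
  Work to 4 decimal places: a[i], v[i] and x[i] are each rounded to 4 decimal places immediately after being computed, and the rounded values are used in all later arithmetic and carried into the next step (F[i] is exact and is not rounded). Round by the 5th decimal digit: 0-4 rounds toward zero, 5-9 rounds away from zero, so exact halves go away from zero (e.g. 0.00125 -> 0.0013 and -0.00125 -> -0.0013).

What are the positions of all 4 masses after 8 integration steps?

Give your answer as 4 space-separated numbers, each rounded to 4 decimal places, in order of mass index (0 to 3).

Answer: 7.4448 14.1280 18.6578 25.3694

Derivation:
Step 0: x=[6.0000 14.0000 19.0000 25.0000] v=[0.0000 1.0000 0.0000 0.0000]
Step 1: x=[6.3200 13.7200 19.1600 25.0000] v=[1.6000 -1.4000 0.8000 0.0000]
Step 2: x=[6.8640 13.1264 19.3840 25.0256] v=[2.7200 -2.9680 1.1200 0.1280]
Step 3: x=[7.4500 12.5320 19.5094 25.1085] v=[2.9299 -2.9718 0.6272 0.4147]
Step 4: x=[7.8891 12.2409 19.4143 25.2556] v=[2.1955 -1.4555 -0.4754 0.7354]
Step 5: x=[8.0645 12.4013 19.1061 25.4281] v=[0.8769 0.8018 -1.5411 0.8624]
Step 6: x=[7.9738 12.9405 18.7366 25.5491] v=[-0.4537 2.6962 -1.8473 0.6048]
Step 7: x=[7.7177 13.6124 18.5298 25.5401] v=[-1.2803 3.3597 -1.0342 -0.0452]
Step 8: x=[7.4448 14.1280 18.6578 25.3694] v=[-1.3645 2.5779 0.6401 -0.8534]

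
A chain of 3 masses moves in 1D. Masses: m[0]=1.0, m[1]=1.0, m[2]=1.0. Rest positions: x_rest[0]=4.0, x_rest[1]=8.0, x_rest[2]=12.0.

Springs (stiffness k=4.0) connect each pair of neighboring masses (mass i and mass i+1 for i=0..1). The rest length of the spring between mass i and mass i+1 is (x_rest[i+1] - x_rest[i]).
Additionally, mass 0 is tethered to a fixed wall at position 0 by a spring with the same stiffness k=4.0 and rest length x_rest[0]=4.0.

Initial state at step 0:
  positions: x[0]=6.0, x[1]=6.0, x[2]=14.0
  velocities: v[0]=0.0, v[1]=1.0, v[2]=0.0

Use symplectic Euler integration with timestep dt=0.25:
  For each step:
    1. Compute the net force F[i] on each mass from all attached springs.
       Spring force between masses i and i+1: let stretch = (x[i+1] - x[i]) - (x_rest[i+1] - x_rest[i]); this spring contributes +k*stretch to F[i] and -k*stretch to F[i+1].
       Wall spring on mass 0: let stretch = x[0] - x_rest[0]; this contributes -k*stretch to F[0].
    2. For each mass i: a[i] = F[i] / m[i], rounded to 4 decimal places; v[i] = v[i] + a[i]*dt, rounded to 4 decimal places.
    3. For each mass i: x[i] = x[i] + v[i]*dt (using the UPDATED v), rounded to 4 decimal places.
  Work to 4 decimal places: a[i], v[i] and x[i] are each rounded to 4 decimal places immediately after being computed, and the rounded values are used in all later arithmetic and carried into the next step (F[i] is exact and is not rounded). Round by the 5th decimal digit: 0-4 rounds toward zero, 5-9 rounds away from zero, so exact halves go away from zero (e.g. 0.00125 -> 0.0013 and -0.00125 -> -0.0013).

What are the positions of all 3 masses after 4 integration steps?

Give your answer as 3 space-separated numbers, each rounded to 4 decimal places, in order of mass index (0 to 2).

Answer: 3.6797 9.9883 11.9493

Derivation:
Step 0: x=[6.0000 6.0000 14.0000] v=[0.0000 1.0000 0.0000]
Step 1: x=[4.5000 8.2500 13.0000] v=[-6.0000 9.0000 -4.0000]
Step 2: x=[2.8125 10.7500 11.8125] v=[-6.7500 10.0000 -4.7500]
Step 3: x=[2.4063 11.5313 11.3594] v=[-1.6250 3.1250 -1.8125]
Step 4: x=[3.6797 9.9883 11.9493] v=[5.0937 -6.1719 2.3594]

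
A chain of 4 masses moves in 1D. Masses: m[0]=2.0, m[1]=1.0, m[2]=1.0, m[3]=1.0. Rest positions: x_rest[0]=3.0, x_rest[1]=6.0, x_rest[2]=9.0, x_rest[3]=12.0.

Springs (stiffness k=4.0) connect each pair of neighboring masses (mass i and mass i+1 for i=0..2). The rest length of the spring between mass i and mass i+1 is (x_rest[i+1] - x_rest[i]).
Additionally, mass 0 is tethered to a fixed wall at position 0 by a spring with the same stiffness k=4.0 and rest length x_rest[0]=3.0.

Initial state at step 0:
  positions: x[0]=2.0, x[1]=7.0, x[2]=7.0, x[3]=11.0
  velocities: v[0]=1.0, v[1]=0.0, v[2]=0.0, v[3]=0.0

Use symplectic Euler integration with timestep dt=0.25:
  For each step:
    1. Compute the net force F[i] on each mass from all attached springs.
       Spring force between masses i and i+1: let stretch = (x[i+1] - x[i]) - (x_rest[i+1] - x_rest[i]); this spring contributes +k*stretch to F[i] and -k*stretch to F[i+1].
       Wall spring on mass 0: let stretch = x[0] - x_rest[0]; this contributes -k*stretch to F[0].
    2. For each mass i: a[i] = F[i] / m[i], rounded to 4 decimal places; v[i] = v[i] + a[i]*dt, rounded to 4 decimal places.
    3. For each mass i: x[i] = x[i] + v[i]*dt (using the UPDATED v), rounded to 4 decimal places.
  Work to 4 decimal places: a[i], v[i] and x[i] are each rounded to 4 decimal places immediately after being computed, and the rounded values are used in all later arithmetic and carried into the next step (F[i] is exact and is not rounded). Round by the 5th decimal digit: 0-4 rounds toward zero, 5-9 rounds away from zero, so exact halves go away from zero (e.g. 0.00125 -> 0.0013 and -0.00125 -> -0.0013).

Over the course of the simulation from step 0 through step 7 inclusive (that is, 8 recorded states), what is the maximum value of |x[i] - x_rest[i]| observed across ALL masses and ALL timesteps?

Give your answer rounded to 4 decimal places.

Answer: 2.2187

Derivation:
Step 0: x=[2.0000 7.0000 7.0000 11.0000] v=[1.0000 0.0000 0.0000 0.0000]
Step 1: x=[2.6250 5.7500 8.0000 10.7500] v=[2.5000 -5.0000 4.0000 -1.0000]
Step 2: x=[3.3125 4.2813 9.1250 10.5625] v=[2.7500 -5.8750 4.5000 -0.7500]
Step 3: x=[3.7071 3.7813 9.3985 10.7656] v=[1.5782 -2.0001 1.0938 0.8125]
Step 4: x=[3.6475 4.6670 8.6094 11.3770] v=[-0.2383 3.5429 -3.1563 2.4454]
Step 5: x=[3.2594 6.2835 7.5266 12.0465] v=[-1.5523 6.4658 -4.3311 2.6778]
Step 6: x=[2.8419 7.4547 7.2630 12.3360] v=[-1.6700 4.6848 -1.0543 1.1579]
Step 7: x=[2.6458 7.4248 8.3156 12.1072] v=[-0.7846 -0.1197 4.2104 -0.9151]
Max displacement = 2.2187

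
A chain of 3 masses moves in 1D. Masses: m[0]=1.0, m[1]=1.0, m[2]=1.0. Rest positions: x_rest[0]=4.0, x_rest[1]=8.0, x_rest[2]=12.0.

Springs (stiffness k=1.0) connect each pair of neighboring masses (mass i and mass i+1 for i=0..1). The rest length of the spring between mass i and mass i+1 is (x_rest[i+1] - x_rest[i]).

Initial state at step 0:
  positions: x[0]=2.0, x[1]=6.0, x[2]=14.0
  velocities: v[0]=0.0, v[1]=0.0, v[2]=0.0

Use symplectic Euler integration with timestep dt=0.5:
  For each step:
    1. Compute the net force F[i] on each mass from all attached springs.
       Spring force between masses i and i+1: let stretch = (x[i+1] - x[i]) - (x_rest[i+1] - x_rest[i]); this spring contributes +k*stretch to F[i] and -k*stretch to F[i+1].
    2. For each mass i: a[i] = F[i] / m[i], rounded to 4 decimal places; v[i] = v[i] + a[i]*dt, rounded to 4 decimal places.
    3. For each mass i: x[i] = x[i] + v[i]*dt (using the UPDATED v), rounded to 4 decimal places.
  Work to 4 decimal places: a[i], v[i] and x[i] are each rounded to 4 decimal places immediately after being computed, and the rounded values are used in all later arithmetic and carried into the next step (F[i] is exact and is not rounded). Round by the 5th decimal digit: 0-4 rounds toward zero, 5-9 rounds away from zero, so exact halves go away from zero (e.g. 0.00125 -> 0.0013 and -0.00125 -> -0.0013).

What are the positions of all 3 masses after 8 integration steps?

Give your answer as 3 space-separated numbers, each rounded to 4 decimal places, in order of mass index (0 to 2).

Step 0: x=[2.0000 6.0000 14.0000] v=[0.0000 0.0000 0.0000]
Step 1: x=[2.0000 7.0000 13.0000] v=[0.0000 2.0000 -2.0000]
Step 2: x=[2.2500 8.2500 11.5000] v=[0.5000 2.5000 -3.0000]
Step 3: x=[3.0000 8.8125 10.1875] v=[1.5000 1.1250 -2.6250]
Step 4: x=[4.2032 8.2656 9.5313] v=[2.4063 -1.0938 -1.3125]
Step 5: x=[5.4220 7.0195 9.5587] v=[2.4375 -2.4922 0.0547]
Step 6: x=[6.0402 6.0088 9.9513] v=[1.2363 -2.0214 0.7851]
Step 7: x=[5.6505 5.9916 10.3583] v=[-0.7794 -0.0345 0.8139]
Step 8: x=[4.3461 6.9808 10.6736] v=[-2.6089 1.9783 0.6306]

Answer: 4.3461 6.9808 10.6736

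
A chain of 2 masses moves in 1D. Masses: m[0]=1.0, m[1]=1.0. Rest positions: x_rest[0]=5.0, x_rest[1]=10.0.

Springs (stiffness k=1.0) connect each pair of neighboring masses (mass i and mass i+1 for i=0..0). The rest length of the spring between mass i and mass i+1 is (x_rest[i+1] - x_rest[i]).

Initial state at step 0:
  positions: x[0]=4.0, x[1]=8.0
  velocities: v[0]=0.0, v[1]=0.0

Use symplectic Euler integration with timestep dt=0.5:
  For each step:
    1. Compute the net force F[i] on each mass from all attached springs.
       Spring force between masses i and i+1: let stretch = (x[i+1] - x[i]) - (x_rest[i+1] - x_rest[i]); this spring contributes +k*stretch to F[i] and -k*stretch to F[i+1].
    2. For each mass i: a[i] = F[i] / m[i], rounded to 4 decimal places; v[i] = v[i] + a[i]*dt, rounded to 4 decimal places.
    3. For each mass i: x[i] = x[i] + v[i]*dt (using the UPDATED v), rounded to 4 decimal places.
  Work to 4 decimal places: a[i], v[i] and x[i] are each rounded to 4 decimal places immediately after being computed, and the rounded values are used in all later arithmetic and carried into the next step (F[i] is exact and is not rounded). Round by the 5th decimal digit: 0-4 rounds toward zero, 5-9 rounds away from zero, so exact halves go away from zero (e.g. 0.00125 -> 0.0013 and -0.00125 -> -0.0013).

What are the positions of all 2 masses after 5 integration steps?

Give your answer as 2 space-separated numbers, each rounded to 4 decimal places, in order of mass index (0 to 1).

Step 0: x=[4.0000 8.0000] v=[0.0000 0.0000]
Step 1: x=[3.7500 8.2500] v=[-0.5000 0.5000]
Step 2: x=[3.3750 8.6250] v=[-0.7500 0.7500]
Step 3: x=[3.0625 8.9375] v=[-0.6250 0.6250]
Step 4: x=[2.9688 9.0313] v=[-0.1875 0.1875]
Step 5: x=[3.1407 8.8594] v=[0.3438 -0.3438]

Answer: 3.1407 8.8594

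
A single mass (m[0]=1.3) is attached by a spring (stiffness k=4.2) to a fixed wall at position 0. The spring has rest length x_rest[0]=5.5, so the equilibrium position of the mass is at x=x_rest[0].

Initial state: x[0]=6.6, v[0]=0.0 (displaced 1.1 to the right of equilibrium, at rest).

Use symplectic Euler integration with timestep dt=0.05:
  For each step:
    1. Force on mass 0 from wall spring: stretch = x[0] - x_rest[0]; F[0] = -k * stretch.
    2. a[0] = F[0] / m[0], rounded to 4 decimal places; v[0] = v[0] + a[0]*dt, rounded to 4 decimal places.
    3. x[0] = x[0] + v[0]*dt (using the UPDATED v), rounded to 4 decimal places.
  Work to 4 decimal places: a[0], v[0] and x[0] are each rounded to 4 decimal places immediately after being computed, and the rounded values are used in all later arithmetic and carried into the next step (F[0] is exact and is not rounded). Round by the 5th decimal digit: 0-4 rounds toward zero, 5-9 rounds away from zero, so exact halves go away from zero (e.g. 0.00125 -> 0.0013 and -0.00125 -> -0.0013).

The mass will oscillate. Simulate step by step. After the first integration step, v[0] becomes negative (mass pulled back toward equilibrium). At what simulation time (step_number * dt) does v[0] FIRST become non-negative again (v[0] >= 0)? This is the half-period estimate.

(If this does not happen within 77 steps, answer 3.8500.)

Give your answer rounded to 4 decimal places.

Step 0: x=[6.6000] v=[0.0000]
Step 1: x=[6.5911] v=[-0.1777]
Step 2: x=[6.5734] v=[-0.3540]
Step 3: x=[6.5470] v=[-0.5274]
Step 4: x=[6.5122] v=[-0.6965]
Step 5: x=[6.4692] v=[-0.8600]
Step 6: x=[6.4184] v=[-1.0166]
Step 7: x=[6.3602] v=[-1.1650]
Step 8: x=[6.2950] v=[-1.3040]
Step 9: x=[6.2234] v=[-1.4324]
Step 10: x=[6.1459] v=[-1.5493]
Step 11: x=[6.0632] v=[-1.6536]
Step 12: x=[5.9760] v=[-1.7446]
Step 13: x=[5.8849] v=[-1.8215]
Step 14: x=[5.7907] v=[-1.8837]
Step 15: x=[5.6942] v=[-1.9307]
Step 16: x=[5.5961] v=[-1.9621]
Step 17: x=[5.4972] v=[-1.9776]
Step 18: x=[5.3983] v=[-1.9772]
Step 19: x=[5.3003] v=[-1.9608]
Step 20: x=[5.2039] v=[-1.9285]
Step 21: x=[5.1099] v=[-1.8807]
Step 22: x=[5.0190] v=[-1.8177]
Step 23: x=[4.9320] v=[-1.7400]
Step 24: x=[4.8496] v=[-1.6482]
Step 25: x=[4.7724] v=[-1.5431]
Step 26: x=[4.7011] v=[-1.4256]
Step 27: x=[4.6363] v=[-1.2965]
Step 28: x=[4.5785] v=[-1.1570]
Step 29: x=[4.5281] v=[-1.0081]
Step 30: x=[4.4855] v=[-0.8511]
Step 31: x=[4.4511] v=[-0.6872]
Step 32: x=[4.4252] v=[-0.5178]
Step 33: x=[4.4080] v=[-0.3442]
Step 34: x=[4.3996] v=[-0.1678]
Step 35: x=[4.4001] v=[0.0100]
First v>=0 after going negative at step 35, time=1.7500

Answer: 1.7500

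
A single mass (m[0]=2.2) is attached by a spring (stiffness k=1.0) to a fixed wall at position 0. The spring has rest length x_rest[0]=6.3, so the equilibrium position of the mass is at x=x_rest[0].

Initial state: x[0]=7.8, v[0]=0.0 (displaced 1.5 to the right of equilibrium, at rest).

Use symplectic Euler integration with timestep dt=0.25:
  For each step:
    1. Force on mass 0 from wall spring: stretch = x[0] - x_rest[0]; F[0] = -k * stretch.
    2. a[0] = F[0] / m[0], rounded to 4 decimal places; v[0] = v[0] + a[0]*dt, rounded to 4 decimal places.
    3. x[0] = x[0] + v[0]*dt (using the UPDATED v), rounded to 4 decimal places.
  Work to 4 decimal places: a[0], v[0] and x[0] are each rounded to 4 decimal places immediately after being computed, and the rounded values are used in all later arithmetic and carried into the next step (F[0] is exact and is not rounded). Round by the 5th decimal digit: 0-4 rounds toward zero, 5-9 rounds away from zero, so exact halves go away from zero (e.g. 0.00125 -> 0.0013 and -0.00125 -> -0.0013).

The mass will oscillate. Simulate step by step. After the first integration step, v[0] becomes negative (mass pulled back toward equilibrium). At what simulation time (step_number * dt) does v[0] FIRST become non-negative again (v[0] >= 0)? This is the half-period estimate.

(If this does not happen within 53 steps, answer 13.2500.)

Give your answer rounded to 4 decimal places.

Answer: 4.7500

Derivation:
Step 0: x=[7.8000] v=[0.0000]
Step 1: x=[7.7574] v=[-0.1705]
Step 2: x=[7.6734] v=[-0.3361]
Step 3: x=[7.5504] v=[-0.4922]
Step 4: x=[7.3918] v=[-0.6343]
Step 5: x=[7.2022] v=[-0.7584]
Step 6: x=[6.9870] v=[-0.8609]
Step 7: x=[6.7523] v=[-0.9390]
Step 8: x=[6.5047] v=[-0.9904]
Step 9: x=[6.2513] v=[-1.0137]
Step 10: x=[5.9993] v=[-1.0082]
Step 11: x=[5.7558] v=[-0.9740]
Step 12: x=[5.5278] v=[-0.9122]
Step 13: x=[5.3217] v=[-0.8245]
Step 14: x=[5.1434] v=[-0.7133]
Step 15: x=[4.9979] v=[-0.5819]
Step 16: x=[4.8894] v=[-0.4339]
Step 17: x=[4.8210] v=[-0.2736]
Step 18: x=[4.7946] v=[-0.1055]
Step 19: x=[4.8110] v=[0.0656]
First v>=0 after going negative at step 19, time=4.7500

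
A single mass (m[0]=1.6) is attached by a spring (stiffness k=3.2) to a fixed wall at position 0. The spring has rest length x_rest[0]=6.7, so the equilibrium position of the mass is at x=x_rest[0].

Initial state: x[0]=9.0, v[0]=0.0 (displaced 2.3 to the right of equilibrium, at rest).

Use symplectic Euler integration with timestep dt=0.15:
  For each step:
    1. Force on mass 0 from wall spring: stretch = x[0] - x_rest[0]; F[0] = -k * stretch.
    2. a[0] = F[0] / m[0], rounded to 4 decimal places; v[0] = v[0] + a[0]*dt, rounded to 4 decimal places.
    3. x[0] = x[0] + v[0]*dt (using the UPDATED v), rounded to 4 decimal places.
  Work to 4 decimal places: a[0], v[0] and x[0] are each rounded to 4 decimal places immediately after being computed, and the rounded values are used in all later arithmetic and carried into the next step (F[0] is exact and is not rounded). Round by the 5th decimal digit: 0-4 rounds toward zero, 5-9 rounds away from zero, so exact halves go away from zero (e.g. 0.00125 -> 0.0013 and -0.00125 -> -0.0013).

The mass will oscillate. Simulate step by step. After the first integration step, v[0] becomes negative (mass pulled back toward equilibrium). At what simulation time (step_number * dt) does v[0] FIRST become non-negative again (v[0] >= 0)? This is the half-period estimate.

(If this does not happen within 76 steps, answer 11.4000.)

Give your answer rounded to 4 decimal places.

Answer: 2.2500

Derivation:
Step 0: x=[9.0000] v=[0.0000]
Step 1: x=[8.8965] v=[-0.6900]
Step 2: x=[8.6942] v=[-1.3490]
Step 3: x=[8.4021] v=[-1.9473]
Step 4: x=[8.0334] v=[-2.4579]
Step 5: x=[7.6047] v=[-2.8579]
Step 6: x=[7.1353] v=[-3.1293]
Step 7: x=[6.6463] v=[-3.2599]
Step 8: x=[6.1597] v=[-3.2438]
Step 9: x=[5.6974] v=[-3.0817]
Step 10: x=[5.2803] v=[-2.7809]
Step 11: x=[4.9271] v=[-2.3550]
Step 12: x=[4.6536] v=[-1.8231]
Step 13: x=[4.4722] v=[-1.2092]
Step 14: x=[4.3911] v=[-0.5409]
Step 15: x=[4.4139] v=[0.1518]
First v>=0 after going negative at step 15, time=2.2500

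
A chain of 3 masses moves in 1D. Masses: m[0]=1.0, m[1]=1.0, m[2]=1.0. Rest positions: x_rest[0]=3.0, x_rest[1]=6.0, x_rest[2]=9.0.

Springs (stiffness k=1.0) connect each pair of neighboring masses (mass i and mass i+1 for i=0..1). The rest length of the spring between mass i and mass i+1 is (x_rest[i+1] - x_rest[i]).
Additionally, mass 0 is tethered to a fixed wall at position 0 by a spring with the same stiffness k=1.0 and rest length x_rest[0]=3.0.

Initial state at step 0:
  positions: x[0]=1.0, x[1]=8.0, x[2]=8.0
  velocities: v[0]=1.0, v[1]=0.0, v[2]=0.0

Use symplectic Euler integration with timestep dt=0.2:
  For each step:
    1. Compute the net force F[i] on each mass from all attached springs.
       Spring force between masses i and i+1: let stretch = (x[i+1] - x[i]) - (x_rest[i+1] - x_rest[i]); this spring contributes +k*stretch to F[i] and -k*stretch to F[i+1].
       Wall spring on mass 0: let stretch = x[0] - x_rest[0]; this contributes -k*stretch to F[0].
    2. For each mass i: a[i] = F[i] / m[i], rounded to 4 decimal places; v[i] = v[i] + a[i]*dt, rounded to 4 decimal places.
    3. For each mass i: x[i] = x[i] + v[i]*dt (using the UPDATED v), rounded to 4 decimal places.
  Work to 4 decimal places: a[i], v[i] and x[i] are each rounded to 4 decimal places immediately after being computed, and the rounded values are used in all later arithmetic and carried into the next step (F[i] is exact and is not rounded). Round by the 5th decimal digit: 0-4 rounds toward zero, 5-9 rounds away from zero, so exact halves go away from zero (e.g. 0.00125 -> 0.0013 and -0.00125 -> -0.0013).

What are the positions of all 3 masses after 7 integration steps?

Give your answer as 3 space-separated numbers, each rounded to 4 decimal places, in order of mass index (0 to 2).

Answer: 5.3157 4.1935 9.7773

Derivation:
Step 0: x=[1.0000 8.0000 8.0000] v=[1.0000 0.0000 0.0000]
Step 1: x=[1.4400 7.7200 8.1200] v=[2.2000 -1.4000 0.6000]
Step 2: x=[2.0736 7.2048 8.3440] v=[3.1680 -2.5760 1.1200]
Step 3: x=[2.8295 6.5299 8.6424] v=[3.7795 -3.3744 1.4922]
Step 4: x=[3.6202 5.7915 8.9763] v=[3.9537 -3.6920 1.6697]
Step 5: x=[4.3530 5.0936 9.3028] v=[3.6639 -3.4893 1.6327]
Step 6: x=[4.9413 4.5345 9.5810] v=[2.9414 -2.7956 1.3909]
Step 7: x=[5.3157 4.1935 9.7773] v=[1.8718 -1.7049 0.9816]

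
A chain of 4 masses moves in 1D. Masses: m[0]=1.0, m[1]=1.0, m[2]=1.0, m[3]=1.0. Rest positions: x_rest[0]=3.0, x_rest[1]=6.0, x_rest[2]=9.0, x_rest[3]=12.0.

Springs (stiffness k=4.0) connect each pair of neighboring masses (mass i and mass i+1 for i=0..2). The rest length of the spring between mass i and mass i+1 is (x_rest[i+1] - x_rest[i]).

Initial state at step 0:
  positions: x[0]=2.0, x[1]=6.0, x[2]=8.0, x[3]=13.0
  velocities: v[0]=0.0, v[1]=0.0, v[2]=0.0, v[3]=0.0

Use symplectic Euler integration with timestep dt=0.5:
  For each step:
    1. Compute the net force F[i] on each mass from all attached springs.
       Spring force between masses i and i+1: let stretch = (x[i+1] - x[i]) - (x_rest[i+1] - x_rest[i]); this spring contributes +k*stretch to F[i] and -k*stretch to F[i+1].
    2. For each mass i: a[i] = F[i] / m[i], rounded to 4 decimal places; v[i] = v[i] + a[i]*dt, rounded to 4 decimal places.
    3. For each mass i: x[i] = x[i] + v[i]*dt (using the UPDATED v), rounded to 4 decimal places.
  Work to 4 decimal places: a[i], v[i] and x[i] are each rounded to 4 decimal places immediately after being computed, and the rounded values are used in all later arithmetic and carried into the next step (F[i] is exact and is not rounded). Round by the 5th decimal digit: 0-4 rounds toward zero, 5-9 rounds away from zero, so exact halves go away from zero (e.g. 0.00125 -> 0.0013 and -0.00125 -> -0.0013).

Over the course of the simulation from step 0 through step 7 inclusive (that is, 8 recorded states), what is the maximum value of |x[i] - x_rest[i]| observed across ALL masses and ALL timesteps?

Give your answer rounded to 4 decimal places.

Answer: 2.0000

Derivation:
Step 0: x=[2.0000 6.0000 8.0000 13.0000] v=[0.0000 0.0000 0.0000 0.0000]
Step 1: x=[3.0000 4.0000 11.0000 11.0000] v=[2.0000 -4.0000 6.0000 -4.0000]
Step 2: x=[2.0000 8.0000 7.0000 12.0000] v=[-2.0000 8.0000 -8.0000 2.0000]
Step 3: x=[4.0000 5.0000 9.0000 11.0000] v=[4.0000 -6.0000 4.0000 -2.0000]
Step 4: x=[4.0000 5.0000 9.0000 11.0000] v=[0.0000 0.0000 0.0000 0.0000]
Step 5: x=[2.0000 8.0000 7.0000 12.0000] v=[-4.0000 6.0000 -4.0000 2.0000]
Step 6: x=[3.0000 4.0000 11.0000 11.0000] v=[2.0000 -8.0000 8.0000 -2.0000]
Step 7: x=[2.0000 6.0000 8.0000 13.0000] v=[-2.0000 4.0000 -6.0000 4.0000]
Max displacement = 2.0000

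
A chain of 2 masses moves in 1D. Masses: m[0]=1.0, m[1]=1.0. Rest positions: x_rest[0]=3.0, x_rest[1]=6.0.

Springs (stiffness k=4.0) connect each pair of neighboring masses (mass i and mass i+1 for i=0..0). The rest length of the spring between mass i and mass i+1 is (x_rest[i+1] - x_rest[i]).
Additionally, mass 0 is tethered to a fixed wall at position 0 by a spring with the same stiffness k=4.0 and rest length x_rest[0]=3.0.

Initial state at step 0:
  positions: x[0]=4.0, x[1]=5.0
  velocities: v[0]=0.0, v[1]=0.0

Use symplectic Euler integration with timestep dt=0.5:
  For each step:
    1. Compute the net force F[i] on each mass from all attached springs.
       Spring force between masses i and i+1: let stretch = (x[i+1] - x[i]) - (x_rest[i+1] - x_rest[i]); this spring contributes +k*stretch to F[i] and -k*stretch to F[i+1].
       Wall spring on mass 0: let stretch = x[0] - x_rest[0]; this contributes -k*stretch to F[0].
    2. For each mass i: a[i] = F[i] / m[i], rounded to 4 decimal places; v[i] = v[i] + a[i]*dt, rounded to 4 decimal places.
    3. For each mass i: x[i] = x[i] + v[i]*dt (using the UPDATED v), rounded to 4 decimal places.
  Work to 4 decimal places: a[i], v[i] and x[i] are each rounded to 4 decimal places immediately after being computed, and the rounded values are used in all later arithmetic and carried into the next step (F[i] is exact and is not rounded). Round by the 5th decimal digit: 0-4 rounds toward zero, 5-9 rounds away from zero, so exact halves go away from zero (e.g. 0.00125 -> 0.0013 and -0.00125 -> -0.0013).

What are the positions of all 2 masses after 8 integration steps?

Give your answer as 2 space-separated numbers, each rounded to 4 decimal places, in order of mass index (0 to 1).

Answer: 1.0000 7.0000

Derivation:
Step 0: x=[4.0000 5.0000] v=[0.0000 0.0000]
Step 1: x=[1.0000 7.0000] v=[-6.0000 4.0000]
Step 2: x=[3.0000 6.0000] v=[4.0000 -2.0000]
Step 3: x=[5.0000 5.0000] v=[4.0000 -2.0000]
Step 4: x=[2.0000 7.0000] v=[-6.0000 4.0000]
Step 5: x=[2.0000 7.0000] v=[0.0000 0.0000]
Step 6: x=[5.0000 5.0000] v=[6.0000 -4.0000]
Step 7: x=[3.0000 6.0000] v=[-4.0000 2.0000]
Step 8: x=[1.0000 7.0000] v=[-4.0000 2.0000]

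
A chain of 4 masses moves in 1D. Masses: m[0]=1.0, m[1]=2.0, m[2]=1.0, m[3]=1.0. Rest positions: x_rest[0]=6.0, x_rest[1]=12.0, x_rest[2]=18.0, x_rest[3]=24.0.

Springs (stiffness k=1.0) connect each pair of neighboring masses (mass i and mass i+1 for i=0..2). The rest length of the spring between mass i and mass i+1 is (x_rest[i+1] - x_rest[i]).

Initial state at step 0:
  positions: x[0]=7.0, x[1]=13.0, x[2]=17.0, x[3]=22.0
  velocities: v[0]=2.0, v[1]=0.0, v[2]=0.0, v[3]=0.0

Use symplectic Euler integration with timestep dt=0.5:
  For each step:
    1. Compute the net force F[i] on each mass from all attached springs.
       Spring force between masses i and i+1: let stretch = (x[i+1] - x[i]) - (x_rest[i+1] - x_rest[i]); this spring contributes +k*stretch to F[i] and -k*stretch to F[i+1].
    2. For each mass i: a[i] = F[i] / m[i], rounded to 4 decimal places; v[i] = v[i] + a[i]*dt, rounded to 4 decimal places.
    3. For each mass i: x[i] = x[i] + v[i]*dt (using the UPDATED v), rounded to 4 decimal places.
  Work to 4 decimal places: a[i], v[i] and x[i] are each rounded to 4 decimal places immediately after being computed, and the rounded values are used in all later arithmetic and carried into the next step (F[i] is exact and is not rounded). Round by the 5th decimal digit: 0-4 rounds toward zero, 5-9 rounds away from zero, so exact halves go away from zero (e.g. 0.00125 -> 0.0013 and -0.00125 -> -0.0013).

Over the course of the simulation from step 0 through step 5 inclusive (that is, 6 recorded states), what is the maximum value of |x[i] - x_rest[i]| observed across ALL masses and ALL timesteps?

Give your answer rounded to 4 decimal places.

Answer: 2.8204

Derivation:
Step 0: x=[7.0000 13.0000 17.0000 22.0000] v=[2.0000 0.0000 0.0000 0.0000]
Step 1: x=[8.0000 12.7500 17.2500 22.2500] v=[2.0000 -0.5000 0.5000 0.5000]
Step 2: x=[8.6875 12.4688 17.6250 22.7500] v=[1.3750 -0.5625 0.7500 1.0000]
Step 3: x=[8.8204 12.3594 17.9922 23.4688] v=[0.2657 -0.2188 0.7344 1.4375]
Step 4: x=[8.3380 12.5118 18.3204 24.3184] v=[-0.9648 0.3047 0.6563 1.6992]
Step 5: x=[7.3991 12.8685 18.6959 25.1685] v=[-1.8779 0.7134 0.7510 1.7002]
Max displacement = 2.8204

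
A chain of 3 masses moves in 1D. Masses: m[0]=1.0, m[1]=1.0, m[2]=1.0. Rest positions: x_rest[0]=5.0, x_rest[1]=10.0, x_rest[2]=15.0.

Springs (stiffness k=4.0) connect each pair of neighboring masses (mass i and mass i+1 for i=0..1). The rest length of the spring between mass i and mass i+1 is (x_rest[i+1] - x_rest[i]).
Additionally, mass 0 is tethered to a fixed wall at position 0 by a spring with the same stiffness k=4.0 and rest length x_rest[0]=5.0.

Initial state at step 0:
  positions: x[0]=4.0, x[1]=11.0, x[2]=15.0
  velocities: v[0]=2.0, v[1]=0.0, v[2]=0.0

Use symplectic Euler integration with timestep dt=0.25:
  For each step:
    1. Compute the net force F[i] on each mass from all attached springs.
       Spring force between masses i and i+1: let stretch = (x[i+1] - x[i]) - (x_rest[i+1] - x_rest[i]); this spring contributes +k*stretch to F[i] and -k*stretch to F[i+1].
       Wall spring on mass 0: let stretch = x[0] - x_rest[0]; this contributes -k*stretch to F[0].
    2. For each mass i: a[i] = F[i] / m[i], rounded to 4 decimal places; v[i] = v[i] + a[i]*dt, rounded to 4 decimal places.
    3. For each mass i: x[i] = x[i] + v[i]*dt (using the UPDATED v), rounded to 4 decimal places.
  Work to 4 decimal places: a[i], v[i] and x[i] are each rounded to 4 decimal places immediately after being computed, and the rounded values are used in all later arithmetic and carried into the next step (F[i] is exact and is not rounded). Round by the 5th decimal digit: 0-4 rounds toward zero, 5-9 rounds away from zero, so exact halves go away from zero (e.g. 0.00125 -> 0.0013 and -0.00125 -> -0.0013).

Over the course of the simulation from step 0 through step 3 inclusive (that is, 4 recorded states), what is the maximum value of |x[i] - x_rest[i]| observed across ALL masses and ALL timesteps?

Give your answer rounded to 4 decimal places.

Step 0: x=[4.0000 11.0000 15.0000] v=[2.0000 0.0000 0.0000]
Step 1: x=[5.2500 10.2500 15.2500] v=[5.0000 -3.0000 1.0000]
Step 2: x=[6.4375 9.5000 15.5000] v=[4.7500 -3.0000 1.0000]
Step 3: x=[6.7813 9.4844 15.5000] v=[1.3750 -0.0625 0.0000]
Max displacement = 1.7813

Answer: 1.7813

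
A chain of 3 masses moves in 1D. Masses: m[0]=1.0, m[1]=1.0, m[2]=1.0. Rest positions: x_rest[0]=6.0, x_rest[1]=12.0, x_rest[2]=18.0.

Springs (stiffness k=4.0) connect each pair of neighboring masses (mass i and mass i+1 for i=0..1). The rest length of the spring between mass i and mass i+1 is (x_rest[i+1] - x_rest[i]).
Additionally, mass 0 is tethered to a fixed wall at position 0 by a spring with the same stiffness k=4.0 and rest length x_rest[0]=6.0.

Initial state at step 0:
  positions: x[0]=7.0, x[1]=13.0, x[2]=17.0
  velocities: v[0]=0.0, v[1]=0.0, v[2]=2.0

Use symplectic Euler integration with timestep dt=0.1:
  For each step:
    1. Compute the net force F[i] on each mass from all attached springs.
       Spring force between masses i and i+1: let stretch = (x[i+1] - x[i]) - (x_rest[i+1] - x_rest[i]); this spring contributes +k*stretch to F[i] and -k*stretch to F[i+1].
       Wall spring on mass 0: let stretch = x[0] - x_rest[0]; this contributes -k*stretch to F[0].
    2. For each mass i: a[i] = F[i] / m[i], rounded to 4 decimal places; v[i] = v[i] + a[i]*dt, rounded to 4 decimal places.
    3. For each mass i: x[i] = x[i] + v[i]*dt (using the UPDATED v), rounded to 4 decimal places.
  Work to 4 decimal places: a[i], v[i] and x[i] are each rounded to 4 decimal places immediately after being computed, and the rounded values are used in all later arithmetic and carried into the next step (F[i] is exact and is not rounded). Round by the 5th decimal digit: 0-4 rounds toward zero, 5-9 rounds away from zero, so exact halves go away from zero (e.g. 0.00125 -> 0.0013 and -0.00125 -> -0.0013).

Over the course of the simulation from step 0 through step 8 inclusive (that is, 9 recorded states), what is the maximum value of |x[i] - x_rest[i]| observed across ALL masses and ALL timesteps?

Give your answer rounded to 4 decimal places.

Step 0: x=[7.0000 13.0000 17.0000] v=[0.0000 0.0000 2.0000]
Step 1: x=[6.9600 12.9200 17.2800] v=[-0.4000 -0.8000 2.8000]
Step 2: x=[6.8800 12.7760 17.6256] v=[-0.8000 -1.4400 3.4560]
Step 3: x=[6.7606 12.5901 18.0172] v=[-1.1936 -1.8586 3.9162]
Step 4: x=[6.6040 12.3881 18.4317] v=[-1.5660 -2.0196 4.1454]
Step 5: x=[6.4146 12.1965 18.8445] v=[-1.8940 -1.9158 4.1280]
Step 6: x=[6.1999 12.0396 19.2314] v=[-2.1471 -1.5694 3.8688]
Step 7: x=[5.9708 11.9367 19.5706] v=[-2.2912 -1.0286 3.3921]
Step 8: x=[5.7415 11.9006 19.8445] v=[-2.2932 -0.3614 2.7385]
Max displacement = 1.8445

Answer: 1.8445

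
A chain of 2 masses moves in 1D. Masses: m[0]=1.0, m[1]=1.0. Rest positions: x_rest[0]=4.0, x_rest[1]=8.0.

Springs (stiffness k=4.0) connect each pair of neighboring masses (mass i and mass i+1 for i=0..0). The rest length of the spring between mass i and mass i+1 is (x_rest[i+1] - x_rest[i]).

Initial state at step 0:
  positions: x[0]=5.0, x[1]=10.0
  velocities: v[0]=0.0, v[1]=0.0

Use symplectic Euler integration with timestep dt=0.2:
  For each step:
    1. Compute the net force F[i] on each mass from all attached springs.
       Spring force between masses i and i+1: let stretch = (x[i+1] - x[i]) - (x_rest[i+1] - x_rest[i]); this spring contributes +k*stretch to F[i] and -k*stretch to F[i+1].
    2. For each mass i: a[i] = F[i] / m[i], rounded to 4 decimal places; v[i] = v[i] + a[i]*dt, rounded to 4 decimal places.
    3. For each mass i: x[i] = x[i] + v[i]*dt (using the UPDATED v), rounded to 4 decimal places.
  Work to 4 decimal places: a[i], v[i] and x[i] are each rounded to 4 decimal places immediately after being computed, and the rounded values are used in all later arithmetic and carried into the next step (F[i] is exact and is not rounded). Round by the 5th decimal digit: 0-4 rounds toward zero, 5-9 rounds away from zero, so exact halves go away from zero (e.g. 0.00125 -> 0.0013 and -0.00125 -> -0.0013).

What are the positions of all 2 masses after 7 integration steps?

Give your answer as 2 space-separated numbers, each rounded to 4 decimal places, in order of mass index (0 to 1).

Answer: 5.7083 9.2917

Derivation:
Step 0: x=[5.0000 10.0000] v=[0.0000 0.0000]
Step 1: x=[5.1600 9.8400] v=[0.8000 -0.8000]
Step 2: x=[5.4288 9.5712] v=[1.3440 -1.3440]
Step 3: x=[5.7204 9.2796] v=[1.4579 -1.4579]
Step 4: x=[5.9415 9.0585] v=[1.1053 -1.1053]
Step 5: x=[6.0213 8.9787] v=[0.3989 -0.3989]
Step 6: x=[5.9343 9.0657] v=[-0.4352 0.4352]
Step 7: x=[5.7083 9.2917] v=[-1.1301 1.1301]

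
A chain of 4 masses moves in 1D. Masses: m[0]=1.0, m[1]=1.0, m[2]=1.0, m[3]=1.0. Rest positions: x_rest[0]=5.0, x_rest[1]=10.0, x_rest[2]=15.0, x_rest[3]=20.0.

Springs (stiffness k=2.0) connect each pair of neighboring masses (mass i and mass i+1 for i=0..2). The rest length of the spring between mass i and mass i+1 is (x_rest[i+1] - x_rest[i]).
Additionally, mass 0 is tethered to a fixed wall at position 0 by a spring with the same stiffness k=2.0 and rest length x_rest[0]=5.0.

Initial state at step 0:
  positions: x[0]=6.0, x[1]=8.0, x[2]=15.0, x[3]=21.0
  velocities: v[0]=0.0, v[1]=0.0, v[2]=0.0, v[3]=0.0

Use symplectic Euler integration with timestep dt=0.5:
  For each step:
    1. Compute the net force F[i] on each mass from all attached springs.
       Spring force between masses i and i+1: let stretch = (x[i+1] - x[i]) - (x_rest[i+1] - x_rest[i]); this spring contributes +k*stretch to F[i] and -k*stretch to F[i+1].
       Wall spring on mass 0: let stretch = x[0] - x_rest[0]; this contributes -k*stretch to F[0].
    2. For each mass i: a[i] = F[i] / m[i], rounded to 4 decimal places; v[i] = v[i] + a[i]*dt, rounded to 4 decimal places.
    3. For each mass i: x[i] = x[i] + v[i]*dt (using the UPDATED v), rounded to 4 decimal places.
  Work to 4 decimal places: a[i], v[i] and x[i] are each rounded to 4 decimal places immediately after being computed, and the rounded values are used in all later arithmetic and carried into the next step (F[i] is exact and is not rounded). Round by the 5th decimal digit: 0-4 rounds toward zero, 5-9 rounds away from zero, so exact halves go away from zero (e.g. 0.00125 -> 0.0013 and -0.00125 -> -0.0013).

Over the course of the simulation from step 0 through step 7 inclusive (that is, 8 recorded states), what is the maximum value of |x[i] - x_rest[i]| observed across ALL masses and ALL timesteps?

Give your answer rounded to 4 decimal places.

Answer: 2.0625

Derivation:
Step 0: x=[6.0000 8.0000 15.0000 21.0000] v=[0.0000 0.0000 0.0000 0.0000]
Step 1: x=[4.0000 10.5000 14.5000 20.5000] v=[-4.0000 5.0000 -1.0000 -1.0000]
Step 2: x=[3.2500 11.7500 15.0000 19.5000] v=[-1.5000 2.5000 1.0000 -2.0000]
Step 3: x=[5.1250 10.3750 16.1250 18.7500] v=[3.7500 -2.7500 2.2500 -1.5000]
Step 4: x=[7.0625 9.2500 15.6875 19.1875] v=[3.8750 -2.2500 -0.8750 0.8750]
Step 5: x=[6.5625 10.2500 13.7813 20.3750] v=[-1.0000 2.0000 -3.8125 2.3750]
Step 6: x=[4.6250 11.1719 13.4063 20.7657] v=[-3.8750 1.8438 -0.7501 0.7813]
Step 7: x=[3.6485 9.9376 15.5938 19.9767] v=[-1.9531 -2.4687 4.3749 -1.5781]
Max displacement = 2.0625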